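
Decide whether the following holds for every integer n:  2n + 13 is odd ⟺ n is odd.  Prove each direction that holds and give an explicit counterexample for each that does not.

Not equivalent: only (⇐) holds.

[⇒] This fails: take n = 2. Then 2n + 13 = 17, which is odd, yet n = 2 is even, not odd.

[⇐] Suppose n is odd. Since 2 is even, 2n is even for every n, so 2n + 13 has the same parity as 13, which is odd. Hence 2n + 13 is odd.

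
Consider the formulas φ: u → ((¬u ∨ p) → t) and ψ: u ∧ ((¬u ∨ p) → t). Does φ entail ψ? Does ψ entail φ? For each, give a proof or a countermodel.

[⇐] Assume the antecedent. If p is true, the antecedent forces (p = T, u = T, t = T), and u → ((¬u ∨ p) → t) holds there. If p is false, u → ((¬u ∨ p) → t) reduces to true regardless of the other variables. Either way u → ((¬u ∨ p) → t) holds.

[⇒] This fails. Under p = F, u = F, t = F, the left side is true but the right side is false.

Only the converse holds.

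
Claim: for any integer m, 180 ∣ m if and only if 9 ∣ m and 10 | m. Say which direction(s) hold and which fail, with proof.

(⇒) holds; (⇐) fails.

Converse. This fails: take m = 90. Both 9 ∣ 90 and 10 ∣ 90, yet 90 is not a multiple of 180 (since 90 = 0·180 + 90), so 180 ∤ 90.

Forward direction. If 180 ∣ m, write m = 180q. Since 180 = 20·9, m = 9·(20q), so 9 ∣ m; and since 180 = 18·10, m = 10·(18q), so 10 ∣ m.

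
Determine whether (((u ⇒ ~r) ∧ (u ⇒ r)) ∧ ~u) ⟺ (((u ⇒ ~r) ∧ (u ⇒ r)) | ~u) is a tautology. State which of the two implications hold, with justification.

[⇒] Assume the antecedent. If r is true, the antecedent forces (r = T, u = F), and ((u ⇒ ~r) ∧ (u ⇒ r)) | ~u holds there. If r is false, the antecedent forces (r = F, u = F), and ((u ⇒ ~r) ∧ (u ⇒ r)) | ~u holds there. Either way ((u ⇒ ~r) ∧ (u ⇒ r)) | ~u holds.

[⇐] Assume the antecedent. If r is true, the antecedent forces (r = T, u = F), and ((u ⇒ ~r) ∧ (u ⇒ r)) ∧ ~u holds there. If r is false, the antecedent forces (r = F, u = F), and ((u ⇒ ~r) ∧ (u ⇒ r)) ∧ ~u holds there. Either way ((u ⇒ ~r) ∧ (u ⇒ r)) ∧ ~u holds.

Both directions hold; the statement is true.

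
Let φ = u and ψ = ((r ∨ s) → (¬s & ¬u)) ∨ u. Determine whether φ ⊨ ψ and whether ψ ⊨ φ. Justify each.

Only the forward implication holds.

Forward direction. Assume the antecedent. If s is true, the antecedent forces (s = T, u = T, r = F) or (s = T, u = T, r = T), and ((r ∨ s) → (¬s & ¬u)) ∨ u holds there. If s is false, ((r ∨ s) → (¬s & ¬u)) ∨ u reduces to true regardless of the other variables. Either way ((r ∨ s) → (¬s & ¬u)) ∨ u holds.

Converse. This fails. Under s = F, u = F, r = F, the left side is false but the right side is true.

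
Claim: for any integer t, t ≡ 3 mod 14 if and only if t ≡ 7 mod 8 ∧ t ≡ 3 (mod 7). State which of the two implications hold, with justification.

(⇒) fails; (⇐) holds.

(→) This fails: t = 17 gives 17 ≡ 3 (mod 14) but 17 ≡ 1 (mod 8), so the conjunction on the right does not hold.

(←) Conversely, if t ≡ 7 (mod 8) and t ≡ 3 (mod 7), then by the Chinese remainder theorem t ≡ 31 (mod 56). Since 31 ≡ 3 (mod 14) and 14 ∣ 56, we get t ≡ 3 (mod 14).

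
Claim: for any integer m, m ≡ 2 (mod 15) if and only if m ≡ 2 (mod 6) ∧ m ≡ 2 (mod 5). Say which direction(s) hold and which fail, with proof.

The forward direction fails; the converse holds.

(⇐) If m ≡ 2 (mod 6) and m ≡ 2 (mod 5), then by the Chinese remainder theorem m ≡ 2 (mod 30). Since 2 ≡ 2 (mod 15) and 15 ∣ 30, we get m ≡ 2 (mod 15).

(⇒) This fails: m = 17 gives 17 ≡ 2 (mod 15) but 17 ≡ 5 (mod 6), so the conjunction on the right does not hold.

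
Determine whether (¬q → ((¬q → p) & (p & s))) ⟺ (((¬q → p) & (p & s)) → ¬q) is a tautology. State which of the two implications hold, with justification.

Both directions fail.

Forward direction. This fails. Under s = T, p = T, q = T, the left side is true but the right side is false.

Converse. This fails. Under s = F, p = F, q = F, the left side is false but the right side is true.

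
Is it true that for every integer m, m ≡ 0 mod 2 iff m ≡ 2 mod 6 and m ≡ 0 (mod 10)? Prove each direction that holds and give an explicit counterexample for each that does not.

(→) This fails: m = 0 gives 0 ≡ 0 (mod 2) but 0 ≡ 0 (mod 6), so the conjunction on the right does not hold.

(←) Conversely, if m ≡ 2 (mod 6) and m ≡ 0 (mod 10), then by the Chinese remainder theorem m ≡ 20 (mod 30). Since 20 ≡ 0 (mod 2) and 2 ∣ 30, we get m ≡ 0 (mod 2).

Not equivalent: only (⇐) holds.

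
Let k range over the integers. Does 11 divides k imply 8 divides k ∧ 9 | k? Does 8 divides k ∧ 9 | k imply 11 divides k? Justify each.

(→) This fails: take k = 11. Certainly 11 ∣ 11, but 8 ∤ 11.

(←) This fails: take k = 72. Both 8 ∣ 72 and 9 ∣ 72, yet 72 is not a multiple of 11 (since 72 = 6·11 + 6), so 11 ∤ 72.

Both directions fail.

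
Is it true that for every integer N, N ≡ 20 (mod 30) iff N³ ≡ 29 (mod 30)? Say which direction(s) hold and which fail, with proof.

(⇒) fails and (⇐) fails.

(→) This fails: take N = 20. Then 20 ≡ 20 (mod 30), but 20³ = 8000 ≡ 20 (mod 30), not 29.

(←) This fails: take N = 29. Then 29³ = 24389 ≡ 29 (mod 30), yet 29 ≡ 29 (mod 30), not 20.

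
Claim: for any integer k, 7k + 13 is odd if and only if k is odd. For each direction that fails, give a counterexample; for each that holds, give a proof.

Both directions fail.

[⇒] This fails: k = 6 gives 7k + 13 = 55, which is odd, but 6 is even, not odd.

[⇐] This also fails: k = 3 is odd, but 7k + 13 = 34 is even, not odd.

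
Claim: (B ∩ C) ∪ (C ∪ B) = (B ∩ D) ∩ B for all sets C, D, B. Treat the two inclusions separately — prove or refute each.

(⊆) fails; (⊇) holds.

(⊆) This inclusion fails. Take C = {1}, D = ∅, B = ∅; then 1 ∈ (B ∩ C) ∪ (C ∪ B) but 1 ∉ (B ∩ D) ∩ B.

(⊇) Let x ∈ (B ∩ D) ∩ B. Then either x ∈ D ∩ B and x ∉ C; or x ∈ C ∩ D ∩ B. In each case x ∈ (B ∩ C) ∪ (C ∪ B), so (B ∩ D) ∩ B ⊆ (B ∩ C) ∪ (C ∪ B).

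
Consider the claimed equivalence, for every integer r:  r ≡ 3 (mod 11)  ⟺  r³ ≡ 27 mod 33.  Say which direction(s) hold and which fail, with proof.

Only the reverse direction holds.

(→) This fails: take r = 14. Then 14 ≡ 3 (mod 11), but 14³ = 2744 ≡ 5 (mod 33), not 27.

(←) Conversely, the residues r modulo 33 with r³ ≡ 27 (mod 33) are exactly {3}, and each is ≡ 3 (mod 11).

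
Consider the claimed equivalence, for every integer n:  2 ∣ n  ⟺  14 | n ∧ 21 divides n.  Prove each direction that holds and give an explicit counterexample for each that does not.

Only the reverse direction holds.

Forward direction. This fails: take n = 2. Certainly 2 ∣ 2, but 14 ∤ 2.

Converse. Suppose 14 ∣ n and 21 ∣ n. Any common multiple of 14 and 21 is a multiple of their lcm; here lcm(14, 21) = 14·21/gcd(14, 21) = 294/7 = 42, so 42 ∣ n. Since 2 ∣ 42, it follows that 2 ∣ n.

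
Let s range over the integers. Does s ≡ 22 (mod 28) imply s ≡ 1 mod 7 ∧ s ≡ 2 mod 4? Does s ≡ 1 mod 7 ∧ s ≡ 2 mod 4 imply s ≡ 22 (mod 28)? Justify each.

(⟹) Suppose s ≡ 22 (mod 28); write s = 28j + 22. Since 7 ∣ 28, reducing mod 7 gives s ≡ 22 ≡ 1 (mod 7); since 4 ∣ 28, reducing mod 4 gives s ≡ 22 ≡ 2 (mod 4).

(⟸) Conversely, if s ≡ 1 (mod 7) and s ≡ 2 (mod 4), then by the Chinese remainder theorem s ≡ 22 (mod 28). This is exactly s ≡ 22 (mod 28).

Both directions hold.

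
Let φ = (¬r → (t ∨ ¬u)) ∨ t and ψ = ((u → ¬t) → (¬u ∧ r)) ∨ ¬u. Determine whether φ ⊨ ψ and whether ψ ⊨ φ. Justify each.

Only the reverse direction holds.

(⇒) This fails. Under r = T, u = T, t = F, the left side is true but the right side is false.

(⇐) Assume the antecedent. If u is true, the antecedent forces (r = F, u = T, t = T) or (r = T, u = T, t = T), and (¬r → (t ∨ ¬u)) ∨ t holds there. If u is false, (¬r → (t ∨ ¬u)) ∨ t reduces to true regardless of the other variables. Either way (¬r → (t ∨ ¬u)) ∨ t holds.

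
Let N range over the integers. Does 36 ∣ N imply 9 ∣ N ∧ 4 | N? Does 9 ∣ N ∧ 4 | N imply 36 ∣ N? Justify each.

Both implications hold.

(→) If 36 ∣ N, write N = 36q. Since 36 = 4·9, N = 9·(4q), so 9 ∣ N; and since 36 = 9·4, N = 4·(9q), so 4 ∣ N.

(←) Suppose 9 ∣ N and 4 ∣ N. Any common multiple of 9 and 4 is a multiple of their lcm; here gcd(9, 4) = 1, so lcm(9, 4) = 9·4 = 36, so 36 ∣ N.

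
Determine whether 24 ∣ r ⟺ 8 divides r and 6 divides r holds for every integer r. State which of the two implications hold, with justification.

Both directions hold.

(⇒) If 24 ∣ r, write r = 24q. Since 24 = 3·8, r = 8·(3q), so 8 ∣ r; and since 24 = 4·6, r = 6·(4q), so 6 ∣ r.

(⇐) Suppose 8 ∣ r and 6 ∣ r. Any common multiple of 8 and 6 is a multiple of their lcm; here lcm(8, 6) = 8·6/gcd(8, 6) = 48/2 = 24, so 24 ∣ r.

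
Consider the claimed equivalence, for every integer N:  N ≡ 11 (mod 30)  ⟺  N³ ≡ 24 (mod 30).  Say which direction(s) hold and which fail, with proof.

(⟹) This fails: take N = 11. Then 11 ≡ 11 (mod 30), but 11³ = 1331 ≡ 11 (mod 30), not 24.

(⟸) This fails: take N = 24. Then 24³ = 13824 ≡ 24 (mod 30), yet 24 ≡ 24 (mod 30), not 11.

Neither direction holds.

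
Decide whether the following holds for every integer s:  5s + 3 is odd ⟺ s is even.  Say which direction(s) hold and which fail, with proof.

(⇐) Suppose s is even; write s = 2j. Then 5s + 3 = 5·(2j) + 3 = 2·5j + 3, which is odd.

(⇒) Suppose 5s + 3 is odd. Since 5 is odd, 5s and s have the same parity, so 5s + 3 ≡ s + 3 (mod 2). As 3 is odd, 5s + 3 is odd exactly when s is even. Thus s is even.

The biconditional holds.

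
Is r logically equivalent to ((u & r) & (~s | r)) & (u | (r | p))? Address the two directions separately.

Forward direction. This fails. Under p = F, r = T, u = F, s = F, the left side is true but the right side is false.

Converse. Assume the antecedent. If p is true, the antecedent forces (p = T, r = T, u = T, s = F) or (p = T, r = T, u = T, s = T), and r holds there. If p is false, the antecedent forces (p = F, r = T, u = T, s = F) or (p = F, r = T, u = T, s = T), and r holds there. Either way r holds.

Only the converse holds.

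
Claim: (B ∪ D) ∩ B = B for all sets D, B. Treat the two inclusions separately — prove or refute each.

(⊆) Let x ∈ (B ∪ D) ∩ B. Then either x ∈ B and x ∉ D; or x ∈ D ∩ B. In each case x ∈ B, so (B ∪ D) ∩ B ⊆ B.

(⊇) Let x ∈ B. Then either x ∈ B and x ∉ D; or x ∈ D ∩ B. In each case x ∈ (B ∪ D) ∩ B, so B ⊆ (B ∪ D) ∩ B.

Both inclusions hold.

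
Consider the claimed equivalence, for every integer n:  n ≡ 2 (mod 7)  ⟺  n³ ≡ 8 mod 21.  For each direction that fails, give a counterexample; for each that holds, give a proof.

(⇒) This fails: take n = 9. Then 9 ≡ 2 (mod 7), but 9³ = 729 ≡ 15 (mod 21), not 8.

(⇐) This fails: take n = 8. Then 8³ = 512 ≡ 8 (mod 21), yet 8 ≡ 1 (mod 7), not 2.

Neither implication holds.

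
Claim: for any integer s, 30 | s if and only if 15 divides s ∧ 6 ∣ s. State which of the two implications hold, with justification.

(→) If 30 ∣ s, write s = 30q. Since 30 = 2·15, s = 15·(2q), so 15 ∣ s; and since 30 = 5·6, s = 6·(5q), so 6 ∣ s.

(←) Suppose 15 ∣ s and 6 ∣ s. Any common multiple of 15 and 6 is a multiple of their lcm; here lcm(15, 6) = 15·6/gcd(15, 6) = 90/3 = 30, so 30 ∣ s.

Both directions hold; the statement is true.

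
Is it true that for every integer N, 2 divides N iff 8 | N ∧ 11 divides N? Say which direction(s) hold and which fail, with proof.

The forward direction fails; the converse holds.

Converse. Suppose 8 ∣ N and 11 ∣ N. Any common multiple of 8 and 11 is a multiple of their lcm; here gcd(8, 11) = 1, so lcm(8, 11) = 8·11 = 88, so 88 ∣ N. Since 2 ∣ 88, it follows that 2 ∣ N.

Forward direction. This fails: take N = 2. Certainly 2 ∣ 2, but 8 ∤ 2.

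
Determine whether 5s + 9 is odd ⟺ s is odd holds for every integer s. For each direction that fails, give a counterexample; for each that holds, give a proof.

(→) This fails: s = 6 gives 5s + 9 = 39, which is odd, but 6 is even, not odd.

(←) This also fails: s = 1 is odd, but 5s + 9 = 14 is even, not odd.

Both directions fail.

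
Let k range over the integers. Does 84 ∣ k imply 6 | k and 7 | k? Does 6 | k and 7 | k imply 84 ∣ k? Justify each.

[⇒] If 84 ∣ k, write k = 84q. Since 84 = 14·6, k = 6·(14q), so 6 ∣ k; and since 84 = 12·7, k = 7·(12q), so 7 ∣ k.

[⇐] This fails: take k = 42. Both 6 ∣ 42 and 7 ∣ 42, yet 42 is not a multiple of 84 (since 42 = 0·84 + 42), so 84 ∤ 42.

The forward direction holds; the converse fails.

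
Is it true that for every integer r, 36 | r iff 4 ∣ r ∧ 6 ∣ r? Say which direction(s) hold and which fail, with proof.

Not equivalent: only (⇒) holds.

(→) If 36 ∣ r, write r = 36q. Since 36 = 9·4, r = 4·(9q), so 4 ∣ r; and since 36 = 6·6, r = 6·(6q), so 6 ∣ r.

(←) This fails: take r = 12. Both 4 ∣ 12 and 6 ∣ 12, yet 12 is not a multiple of 36 (since 12 = 0·36 + 12), so 36 ∤ 12.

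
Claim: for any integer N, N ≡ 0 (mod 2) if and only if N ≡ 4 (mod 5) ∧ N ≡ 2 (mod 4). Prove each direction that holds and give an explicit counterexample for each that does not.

Only the converse holds.

(⟹) This fails: N = 0 gives 0 ≡ 0 (mod 2) but 0 ≡ 0 (mod 5), so the conjunction on the right does not hold.

(⟸) Conversely, if N ≡ 4 (mod 5) and N ≡ 2 (mod 4), then by the Chinese remainder theorem N ≡ 14 (mod 20). Since 14 ≡ 0 (mod 2) and 2 ∣ 20, we get N ≡ 0 (mod 2).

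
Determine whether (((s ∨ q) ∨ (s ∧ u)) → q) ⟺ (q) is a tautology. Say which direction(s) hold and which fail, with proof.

Only the reverse direction holds.

Forward direction. This fails. Under u = F, q = F, s = F, the left side is true but the right side is false.

Converse. Assume the antecedent. If u is true, the antecedent forces (u = T, q = T, s = F) or (u = T, q = T, s = T), and ((s ∨ q) ∨ (s ∧ u)) → q holds there. If u is false, the antecedent forces (u = F, q = T, s = F) or (u = F, q = T, s = T), and ((s ∨ q) ∨ (s ∧ u)) → q holds there. Either way ((s ∨ q) ∨ (s ∧ u)) → q holds.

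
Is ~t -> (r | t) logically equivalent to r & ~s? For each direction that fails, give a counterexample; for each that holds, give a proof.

Only the converse holds.

[⇐] Assume the antecedent. If t is true, ~t -> (r | t) reduces to true regardless of the other variables. If t is false, the antecedent forces (t = F, r = T, s = F), and ~t -> (r | t) holds there. Either way ~t -> (r | t) holds.

[⇒] This fails. Under t = T, r = F, s = F, the left side is true but the right side is false.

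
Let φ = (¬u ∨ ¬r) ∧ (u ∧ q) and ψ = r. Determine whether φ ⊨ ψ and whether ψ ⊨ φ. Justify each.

[⇒] This fails. Under q = T, r = F, u = T, the left side is true but the right side is false.

[⇐] This fails. Under q = F, r = T, u = F, the left side is false but the right side is true.

(⇒) fails and (⇐) fails.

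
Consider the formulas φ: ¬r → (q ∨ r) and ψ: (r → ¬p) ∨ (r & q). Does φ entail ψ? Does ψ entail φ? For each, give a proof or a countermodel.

(→) This fails. Under p = T, q = F, r = T, the left side is true but the right side is false.

(←) This fails. Under p = F, q = F, r = F, the left side is false but the right side is true.

(⇒) fails and (⇐) fails.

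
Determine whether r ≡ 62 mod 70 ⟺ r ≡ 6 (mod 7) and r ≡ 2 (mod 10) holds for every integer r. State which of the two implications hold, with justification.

Both implications hold.

[⇒] Suppose r ≡ 62 (mod 70); write r = 70j + 62. Since 7 ∣ 70, reducing mod 7 gives r ≡ 62 ≡ 6 (mod 7); since 10 ∣ 70, reducing mod 10 gives r ≡ 62 ≡ 2 (mod 10).

[⇐] Conversely, if r ≡ 6 (mod 7) and r ≡ 2 (mod 10), then by the Chinese remainder theorem r ≡ 62 (mod 70). This is exactly r ≡ 62 (mod 70).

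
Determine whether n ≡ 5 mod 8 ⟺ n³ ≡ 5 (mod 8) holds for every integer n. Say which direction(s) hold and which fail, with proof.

(⇒) Suppose n ≡ 5 mod 8. Write n = 8j + 5. Then (8j + 5)³ = 512j³ + 960j² + 600j + 125 = 8(64j³ + 120j² + 75j + 15) + 5, so n³ ≡ 5 (mod 8).

(⇐) Conversely, suppose n³ ≡ 5 (mod 8). The only residue r in {0, …, 7} with r³ ≡ 5 (mod 8) is r = 5, so n ≡ 5 (mod 8).

Both implications hold.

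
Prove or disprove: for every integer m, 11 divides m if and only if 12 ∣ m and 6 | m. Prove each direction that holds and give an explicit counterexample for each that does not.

(⇒) This fails: take m = 11. Certainly 11 ∣ 11, but 12 ∤ 11.

(⇐) This fails: take m = 12. Both 12 ∣ 12 and 6 ∣ 12, yet 12 is not a multiple of 11 (since 12 = 1·11 + 1), so 11 ∤ 12.

Both directions fail.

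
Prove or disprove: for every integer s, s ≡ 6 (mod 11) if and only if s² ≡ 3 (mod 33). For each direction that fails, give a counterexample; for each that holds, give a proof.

[⇒] This fails: take s = 17. Then 17 ≡ 6 (mod 11), but 17² = 289 ≡ 25 (mod 33), not 3.

[⇐] This fails: take s = 27. Then 27² = 729 ≡ 3 (mod 33), yet 27 ≡ 5 (mod 11), not 6.

(⇒) fails and (⇐) fails.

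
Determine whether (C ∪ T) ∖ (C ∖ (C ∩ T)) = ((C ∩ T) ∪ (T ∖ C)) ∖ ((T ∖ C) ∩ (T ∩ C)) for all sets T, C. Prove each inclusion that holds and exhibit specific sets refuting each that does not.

Both inclusions hold.

(⟸) Let x ∈ ((C ∩ T) ∪ (T ∖ C)) ∖ ((T ∖ C) ∩ (T ∩ C)). Then either x ∈ T and x ∉ C; or x ∈ T ∩ C. In each case x ∈ (C ∪ T) ∖ (C ∖ (C ∩ T)), so ((C ∩ T) ∪ (T ∖ C)) ∖ ((T ∖ C) ∩ (T ∩ C)) ⊆ (C ∪ T) ∖ (C ∖ (C ∩ T)).

(⟹) Let x ∈ (C ∪ T) ∖ (C ∖ (C ∩ T)). Then either x ∈ T and x ∉ C; or x ∈ T ∩ C. In each case x ∈ ((C ∩ T) ∪ (T ∖ C)) ∖ ((T ∖ C) ∩ (T ∩ C)), so (C ∪ T) ∖ (C ∖ (C ∩ T)) ⊆ ((C ∩ T) ∪ (T ∖ C)) ∖ ((T ∖ C) ∩ (T ∩ C)).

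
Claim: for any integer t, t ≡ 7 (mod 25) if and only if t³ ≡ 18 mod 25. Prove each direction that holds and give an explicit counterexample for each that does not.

Both implications hold.

(⟹) Suppose t ≡ 7 (mod 25). Write t = 25j + 7. Then (25j + 7)³ = 15625j³ + 13125j² + 3675j + 343 = 25(625j³ + 525j² + 147j + 13) + 18, so t³ ≡ 18 (mod 25).

(⟸) Conversely, suppose t³ ≡ 18 (mod 25). The only residue r in {0, …, 24} with r³ ≡ 18 (mod 25) is r = 7, so t ≡ 7 (mod 25).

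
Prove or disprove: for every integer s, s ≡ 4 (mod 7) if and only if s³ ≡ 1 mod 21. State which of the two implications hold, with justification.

Forward direction. This fails: take s = 11. Then 11 ≡ 4 (mod 7), but 11³ = 1331 ≡ 8 (mod 21), not 1.

Converse. This fails: take s = 1. Then 1³ = 1 ≡ 1 (mod 21), yet 1 ≡ 1 (mod 7), not 4.

Both directions fail.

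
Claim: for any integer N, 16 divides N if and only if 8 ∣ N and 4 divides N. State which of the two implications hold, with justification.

Only the forward implication holds.

[⇐] This fails: take N = 8. Both 8 ∣ 8 and 4 ∣ 8, yet 8 is not a multiple of 16 (since 8 = 0·16 + 8), so 16 ∤ 8.

[⇒] If 16 ∣ N, write N = 16q. Since 16 = 2·8, N = 8·(2q), so 8 ∣ N; and since 16 = 4·4, N = 4·(4q), so 4 ∣ N.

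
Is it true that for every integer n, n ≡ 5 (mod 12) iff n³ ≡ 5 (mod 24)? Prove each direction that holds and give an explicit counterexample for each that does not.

[⇒] This fails: take n = 17. Then 17 ≡ 5 (mod 12), but 17³ = 4913 ≡ 17 (mod 24), not 5.

[⇐] Conversely, the residues r modulo 24 with r³ ≡ 5 (mod 24) are exactly {5}, and each is ≡ 5 (mod 12).

Only the reverse direction holds.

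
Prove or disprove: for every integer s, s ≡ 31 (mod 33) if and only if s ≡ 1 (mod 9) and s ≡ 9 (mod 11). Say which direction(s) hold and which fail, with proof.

(⇐) If s ≡ 1 (mod 9) and s ≡ 9 (mod 11), then by the Chinese remainder theorem s ≡ 64 (mod 99). Since 64 ≡ 31 (mod 33) and 33 ∣ 99, we get s ≡ 31 (mod 33).

(⇒) This fails: s = 97 gives 97 ≡ 31 (mod 33) but 97 ≡ 7 (mod 9), so the conjunction on the right does not hold.

Not equivalent: only (⇐) holds.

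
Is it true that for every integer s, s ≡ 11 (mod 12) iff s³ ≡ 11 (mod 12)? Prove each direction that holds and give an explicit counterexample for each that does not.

The biconditional holds.

(⇒) Suppose s ≡ 11 (mod 12). Write s = 12j + 11. Then (12j + 11)³ = 1728j³ + 4752j² + 4356j + 1331 = 12(144j³ + 396j² + 363j + 110) + 11, so s³ ≡ 11 (mod 12).

(⇐) Conversely, suppose s³ ≡ 11 (mod 12). The only residue r in {0, …, 11} with r³ ≡ 11 (mod 12) is r = 11, so s ≡ 11 (mod 12).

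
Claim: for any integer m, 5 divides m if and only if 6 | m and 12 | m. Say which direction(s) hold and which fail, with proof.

(→) This fails: take m = 5. Certainly 5 ∣ 5, but 6 ∤ 5.

(←) This fails: take m = 12. Both 6 ∣ 12 and 12 ∣ 12, yet 12 is not a multiple of 5 (since 12 = 2·5 + 2), so 5 ∤ 12.

Both directions fail.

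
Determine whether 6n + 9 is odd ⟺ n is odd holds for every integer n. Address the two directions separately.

(⇒) fails; (⇐) holds.

(→) This fails: take n = 0. Then 6n + 9 = 9, which is odd, yet n = 0 is even, not odd.

(←) Suppose n is odd. Since 6 is even, 6n is even for every n, so 6n + 9 has the same parity as 9, which is odd. Hence 6n + 9 is odd.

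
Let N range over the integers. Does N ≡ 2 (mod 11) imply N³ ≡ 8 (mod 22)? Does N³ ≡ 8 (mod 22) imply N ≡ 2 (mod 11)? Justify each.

(⇒) fails; (⇐) holds.

[⇒] This fails: take N = 13. Then 13 ≡ 2 (mod 11), but 13³ = 2197 ≡ 19 (mod 22), not 8.

[⇐] Conversely, the residues r modulo 22 with r³ ≡ 8 (mod 22) are exactly {2}, and each is ≡ 2 (mod 11).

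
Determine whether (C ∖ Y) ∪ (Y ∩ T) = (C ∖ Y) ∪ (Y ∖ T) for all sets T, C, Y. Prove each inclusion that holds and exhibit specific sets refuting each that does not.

Forward inclusion. This inclusion fails. Take T = {1}, C = ∅, Y = {1}; then 1 ∈ (C ∖ Y) ∪ (Y ∩ T) but 1 ∉ (C ∖ Y) ∪ (Y ∖ T).

Reverse inclusion. This inclusion fails. Take T = ∅, C = ∅, Y = {1}; then 1 ∈ (C ∖ Y) ∪ (Y ∖ T) but 1 ∉ (C ∖ Y) ∪ (Y ∩ T).

Both inclusions fail.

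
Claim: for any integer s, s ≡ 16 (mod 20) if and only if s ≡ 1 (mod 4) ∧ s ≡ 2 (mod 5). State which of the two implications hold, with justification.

[⇒] This fails: s = 16 gives 16 ≡ 16 (mod 20) but 16 ≡ 0 (mod 4), so the conjunction on the right does not hold.

[⇐] This fails: s = 17 satisfies both congruences on the right (17 ≡ 1 mod 4 and 17 ≡ 2 mod 5) yet 17 ≡ 17 (mod 20), not 16.

(⇒) fails and (⇐) fails.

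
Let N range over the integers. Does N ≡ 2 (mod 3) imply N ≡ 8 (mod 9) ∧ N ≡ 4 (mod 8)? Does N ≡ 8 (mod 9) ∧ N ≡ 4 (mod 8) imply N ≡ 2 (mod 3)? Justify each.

The forward direction fails; the converse holds.

Converse. If N ≡ 8 (mod 9) and N ≡ 4 (mod 8), then by the Chinese remainder theorem N ≡ 44 (mod 72). Since 44 ≡ 2 (mod 3) and 3 ∣ 72, we get N ≡ 2 (mod 3).

Forward direction. This fails: N = 2 gives 2 ≡ 2 (mod 3) but 2 ≡ 2 (mod 9), so the conjunction on the right does not hold.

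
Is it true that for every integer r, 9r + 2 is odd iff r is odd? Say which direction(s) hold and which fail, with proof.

Both implications hold.

Forward direction. Suppose 9r + 2 is odd. Since 9 is odd, 9r and r have the same parity, so 9r + 2 ≡ r + 2 (mod 2). As 2 is even, 9r + 2 is odd exactly when r is odd. Thus r is odd.

Converse. Suppose r is odd; write r = 2j + 1. Then 9r + 2 = 9·(2j + 1) + 2 = 2·9j + 11, which is odd.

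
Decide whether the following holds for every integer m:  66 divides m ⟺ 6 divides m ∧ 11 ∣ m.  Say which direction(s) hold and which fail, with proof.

Forward direction. If 66 ∣ m, write m = 66q. Since 66 = 11·6, m = 6·(11q), so 6 ∣ m; and since 66 = 6·11, m = 11·(6q), so 11 ∣ m.

Converse. Suppose 6 ∣ m and 11 ∣ m. Any common multiple of 6 and 11 is a multiple of their lcm; here gcd(6, 11) = 1, so lcm(6, 11) = 6·11 = 66, so 66 ∣ m.

Both directions hold; the statement is true.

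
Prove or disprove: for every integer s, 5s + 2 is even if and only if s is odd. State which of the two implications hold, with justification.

(⟹) This fails: s = 6 gives 5s + 2 = 32, which is even, but 6 is even, not odd.

(⟸) This also fails: s = 7 is odd, but 5s + 2 = 37 is odd, not even.

Both directions fail.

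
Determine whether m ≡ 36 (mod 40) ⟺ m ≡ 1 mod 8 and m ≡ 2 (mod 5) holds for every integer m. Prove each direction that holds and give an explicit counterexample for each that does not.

Forward direction. This fails: m = 36 gives 36 ≡ 36 (mod 40) but 36 ≡ 4 (mod 8), so the conjunction on the right does not hold.

Converse. This fails: m = 17 satisfies both congruences on the right (17 ≡ 1 mod 8 and 17 ≡ 2 mod 5) yet 17 ≡ 17 (mod 40), not 36.

(⇒) fails and (⇐) fails.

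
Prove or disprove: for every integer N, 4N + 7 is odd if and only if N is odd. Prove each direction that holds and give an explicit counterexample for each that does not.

Only the converse holds.

[⇐] Suppose N is odd. Since 4 is even, 4N is even for every N, so 4N + 7 has the same parity as 7, which is odd. Hence 4N + 7 is odd.

[⇒] This fails: take N = 0. Then 4N + 7 = 7, which is odd, yet N = 0 is even, not odd.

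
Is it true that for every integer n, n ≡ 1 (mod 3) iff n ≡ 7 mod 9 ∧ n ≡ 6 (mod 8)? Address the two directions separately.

(⇒) fails; (⇐) holds.

[⇒] This fails: n = 1 gives 1 ≡ 1 (mod 3) but 1 ≡ 1 (mod 9), so the conjunction on the right does not hold.

[⇐] Conversely, if n ≡ 7 (mod 9) and n ≡ 6 (mod 8), then by the Chinese remainder theorem n ≡ 70 (mod 72). Since 70 ≡ 1 (mod 3) and 3 ∣ 72, we get n ≡ 1 (mod 3).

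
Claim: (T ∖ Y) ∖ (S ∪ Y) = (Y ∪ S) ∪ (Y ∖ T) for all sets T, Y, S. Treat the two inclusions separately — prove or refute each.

Forward inclusion. This inclusion fails. Take T = {1}, Y = ∅, S = ∅; then 1 ∈ (T ∖ Y) ∖ (S ∪ Y) but 1 ∉ (Y ∪ S) ∪ (Y ∖ T).

Reverse inclusion. This inclusion fails. Take T = ∅, Y = {1}, S = ∅; then 1 ∈ (Y ∪ S) ∪ (Y ∖ T) but 1 ∉ (T ∖ Y) ∖ (S ∪ Y).

Neither inclusion holds.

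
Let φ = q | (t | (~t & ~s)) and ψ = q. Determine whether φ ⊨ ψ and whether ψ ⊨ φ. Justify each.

(⟹) This fails. Under t = F, s = F, q = F, the left side is true but the right side is false.

(⟸) Assume the antecedent. If t is true, q | (t | (~t & ~s)) reduces to true regardless of the other variables. If t is false, the antecedent forces (t = F, s = F, q = T) or (t = F, s = T, q = T), and q | (t | (~t & ~s)) holds there. Either way q | (t | (~t & ~s)) holds.

Only the converse holds.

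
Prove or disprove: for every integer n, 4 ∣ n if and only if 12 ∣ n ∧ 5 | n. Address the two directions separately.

(⇒) fails; (⇐) holds.

(←) Suppose 12 ∣ n and 5 ∣ n. Any common multiple of 12 and 5 is a multiple of their lcm; here gcd(12, 5) = 1, so lcm(12, 5) = 12·5 = 60, so 60 ∣ n. Since 4 ∣ 60, it follows that 4 ∣ n.

(→) This fails: take n = 4. Certainly 4 ∣ 4, but 12 ∤ 4.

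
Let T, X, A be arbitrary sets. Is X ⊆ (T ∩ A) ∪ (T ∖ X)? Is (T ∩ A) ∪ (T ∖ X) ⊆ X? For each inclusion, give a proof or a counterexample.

(⟹) This inclusion fails. Take T = ∅, X = {1}, A = ∅; then 1 ∈ X but 1 ∉ (T ∩ A) ∪ (T ∖ X).

(⟸) This inclusion fails. Take T = {1}, X = ∅, A = ∅; then 1 ∈ (T ∩ A) ∪ (T ∖ X) but 1 ∉ X.

Neither inclusion holds.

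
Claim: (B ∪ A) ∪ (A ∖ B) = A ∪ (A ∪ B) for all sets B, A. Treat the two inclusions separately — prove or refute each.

Both inclusions hold.

Forward inclusion. Let x ∈ (B ∪ A) ∪ (A ∖ B). Then either x ∈ B and x ∉ A; or x ∈ A and x ∉ B; or x ∈ B ∩ A. In each case x ∈ A ∪ (A ∪ B), so (B ∪ A) ∪ (A ∖ B) ⊆ A ∪ (A ∪ B).

Reverse inclusion. Let x ∈ A ∪ (A ∪ B). Then either x ∈ B and x ∉ A; or x ∈ A and x ∉ B; or x ∈ B ∩ A. In each case x ∈ (B ∪ A) ∪ (A ∖ B), so A ∪ (A ∪ B) ⊆ (B ∪ A) ∪ (A ∖ B).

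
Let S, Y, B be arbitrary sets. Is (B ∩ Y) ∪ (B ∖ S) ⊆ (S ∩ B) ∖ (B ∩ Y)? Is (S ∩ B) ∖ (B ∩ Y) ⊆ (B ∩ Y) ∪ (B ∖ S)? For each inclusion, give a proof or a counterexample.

Both inclusions fail.

(⟹) This inclusion fails. Take S = ∅, Y = ∅, B = {1}; then 1 ∈ (B ∩ Y) ∪ (B ∖ S) but 1 ∉ (S ∩ B) ∖ (B ∩ Y).

(⟸) This inclusion fails. Take S = {1}, Y = ∅, B = {1}; then 1 ∈ (S ∩ B) ∖ (B ∩ Y) but 1 ∉ (B ∩ Y) ∪ (B ∖ S).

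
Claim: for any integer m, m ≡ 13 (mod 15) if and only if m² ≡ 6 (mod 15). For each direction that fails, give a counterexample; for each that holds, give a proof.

[⇒] This fails: take m = 13. Then 13 ≡ 13 (mod 15), but 13² = 169 ≡ 4 (mod 15), not 6.

[⇐] This fails: take m = 6. Then 6² = 36 ≡ 6 (mod 15), yet 6 ≡ 6 (mod 15), not 13.

Neither implication holds.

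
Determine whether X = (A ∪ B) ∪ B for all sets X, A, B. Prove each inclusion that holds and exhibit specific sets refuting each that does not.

Forward inclusion. This inclusion fails. Take X = {1}, A = ∅, B = ∅; then 1 ∈ X but 1 ∉ (A ∪ B) ∪ B.

Reverse inclusion. This inclusion fails. Take X = ∅, A = {1}, B = ∅; then 1 ∈ (A ∪ B) ∪ B but 1 ∉ X.

Both inclusions fail.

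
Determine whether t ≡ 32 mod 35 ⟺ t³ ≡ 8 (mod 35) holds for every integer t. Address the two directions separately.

Converse. This fails: take t = 2. Then 2³ = 8 ≡ 8 (mod 35), yet 2 ≡ 2 (mod 35), not 32.

Forward direction. Suppose t ≡ 32 mod 35. Write t = 35j + 32. Then (35j + 32)³ = 42875j³ + 117600j² + 107520j + 32768 = 35(1225j³ + 3360j² + 3072j + 936) + 8, so t³ ≡ 8 (mod 35).

The forward direction holds; the converse fails.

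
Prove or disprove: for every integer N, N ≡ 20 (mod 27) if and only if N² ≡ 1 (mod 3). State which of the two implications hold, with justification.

Not equivalent: only (⇒) holds.

(⟹) Suppose N ≡ 20 (mod 27). Then N² ≡ 20² = 400 (mod 27), and since 3 ∣ 27, also N² ≡ 1 (mod 3).

(⟸) This fails: take N = 1. Then 1² = 1 ≡ 1 (mod 3), yet 1 ≡ 1 (mod 27), not 20.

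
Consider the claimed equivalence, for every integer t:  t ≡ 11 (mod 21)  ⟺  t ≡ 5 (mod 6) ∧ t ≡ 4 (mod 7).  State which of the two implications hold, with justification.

The forward direction fails; the converse holds.

(⇒) This fails: t = 32 gives 32 ≡ 11 (mod 21) but 32 ≡ 2 (mod 6), so the conjunction on the right does not hold.

(⇐) Conversely, if t ≡ 5 (mod 6) and t ≡ 4 (mod 7), then by the Chinese remainder theorem t ≡ 11 (mod 42). Since 11 ≡ 11 (mod 21) and 21 ∣ 42, we get t ≡ 11 (mod 21).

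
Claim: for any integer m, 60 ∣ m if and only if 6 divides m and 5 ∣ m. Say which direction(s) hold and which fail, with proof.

(⟹) If 60 ∣ m, write m = 60q. Since 60 = 10·6, m = 6·(10q), so 6 ∣ m; and since 60 = 12·5, m = 5·(12q), so 5 ∣ m.

(⟸) This fails: take m = 30. Both 6 ∣ 30 and 5 ∣ 30, yet 30 is not a multiple of 60 (since 30 = 0·60 + 30), so 60 ∤ 30.

(⇒) holds; (⇐) fails.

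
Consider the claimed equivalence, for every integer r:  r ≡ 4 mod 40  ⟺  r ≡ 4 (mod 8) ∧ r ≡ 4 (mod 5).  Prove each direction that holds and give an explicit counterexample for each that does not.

(⇒) Suppose r ≡ 4 (mod 40); write r = 40j + 4. Since 8 ∣ 40, reducing mod 8 gives r ≡ 4 (mod 8); since 5 ∣ 40, reducing mod 5 gives r ≡ 4 (mod 5).

(⇐) Conversely, if r ≡ 4 (mod 8) and r ≡ 4 (mod 5), then by the Chinese remainder theorem r ≡ 4 (mod 40). This is exactly r ≡ 4 (mod 40).

The biconditional holds.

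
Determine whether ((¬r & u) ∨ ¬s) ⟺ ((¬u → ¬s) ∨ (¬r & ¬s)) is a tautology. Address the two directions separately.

(⟹) Assume the antecedent. If u is true, (¬u → ¬s) ∨ (¬r & ¬s) reduces to true regardless of the other variables. If u is false, the antecedent forces (u = F, s = F, r = F) or (u = F, s = F, r = T), and (¬u → ¬s) ∨ (¬r & ¬s) holds there. Either way (¬u → ¬s) ∨ (¬r & ¬s) holds.

(⟸) This fails. Under u = T, s = T, r = T, the left side is false but the right side is true.

Only the forward implication holds.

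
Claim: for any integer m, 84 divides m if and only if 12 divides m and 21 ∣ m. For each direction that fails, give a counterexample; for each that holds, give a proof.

Equivalent; both directions hold.

(→) If 84 ∣ m, write m = 84q. Since 84 = 7·12, m = 12·(7q), so 12 ∣ m; and since 84 = 4·21, m = 21·(4q), so 21 ∣ m.

(←) Suppose 12 ∣ m and 21 ∣ m. Any common multiple of 12 and 21 is a multiple of their lcm; here lcm(12, 21) = 12·21/gcd(12, 21) = 252/3 = 84, so 84 ∣ m.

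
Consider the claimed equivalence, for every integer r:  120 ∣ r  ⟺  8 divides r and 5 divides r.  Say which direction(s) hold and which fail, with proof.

(⟹) If 120 ∣ r, write r = 120q. Since 120 = 15·8, r = 8·(15q), so 8 ∣ r; and since 120 = 24·5, r = 5·(24q), so 5 ∣ r.

(⟸) This fails: take r = 40. Both 8 ∣ 40 and 5 ∣ 40, yet 40 is not a multiple of 120 (since 40 = 0·120 + 40), so 120 ∤ 40.

The forward direction holds; the converse fails.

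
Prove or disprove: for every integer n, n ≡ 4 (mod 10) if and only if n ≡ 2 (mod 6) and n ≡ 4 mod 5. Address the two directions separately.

Only the reverse direction holds.

(⇒) This fails: n = 24 gives 24 ≡ 4 (mod 10) but 24 ≡ 0 (mod 6), so the conjunction on the right does not hold.

(⇐) Conversely, if n ≡ 2 (mod 6) and n ≡ 4 (mod 5), then by the Chinese remainder theorem n ≡ 14 (mod 30). Since 14 ≡ 4 (mod 10) and 10 ∣ 30, we get n ≡ 4 (mod 10).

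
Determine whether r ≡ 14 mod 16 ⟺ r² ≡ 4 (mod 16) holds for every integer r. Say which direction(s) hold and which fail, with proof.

The forward direction holds; the converse fails.

Converse. This fails: take r = 2. Then 2² = 4 ≡ 4 (mod 16), yet 2 ≡ 2 (mod 16), not 14.

Forward direction. Suppose r ≡ 14 mod 16. Write r = 16j + 14. Then (16j + 14)² = 256j² + 448j + 196 = 16(16j² + 28j + 12) + 4, so r² ≡ 4 (mod 16).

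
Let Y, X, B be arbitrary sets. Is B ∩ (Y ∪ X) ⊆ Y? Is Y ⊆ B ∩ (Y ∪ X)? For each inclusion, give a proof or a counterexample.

(⊆) This inclusion fails. Take Y = ∅, X = {1}, B = {1}; then 1 ∈ B ∩ (Y ∪ X) but 1 ∉ Y.

(⊇) This inclusion fails. Take Y = {1}, X = ∅, B = ∅; then 1 ∈ Y but 1 ∉ B ∩ (Y ∪ X).

(⊆) fails and (⊇) fails.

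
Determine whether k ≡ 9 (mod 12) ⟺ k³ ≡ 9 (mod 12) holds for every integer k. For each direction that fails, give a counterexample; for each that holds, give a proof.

The biconditional holds.

[⇐] For the converse, argue contrapositively. If k ≢ 9 (mod 12), then k is congruent to one of 0, 1, 2, 3, 4, 5, 6, 7, 8, 10, 11 modulo 12, and these give k³ ≡ 0, 1, 8, 3, 4, 5, 0, 7, 8, 4, 11 respectively — never 9.

[⇒] Suppose k ≡ 9 (mod 12). Write k = 12j + 9. Then (12j + 9)³ = 1728j³ + 3888j² + 2916j + 729 = 12(144j³ + 324j² + 243j + 60) + 9, so k³ ≡ 9 (mod 12).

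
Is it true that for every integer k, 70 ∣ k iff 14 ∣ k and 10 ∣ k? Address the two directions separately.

(→) If 70 ∣ k, write k = 70q. Since 70 = 5·14, k = 14·(5q), so 14 ∣ k; and since 70 = 7·10, k = 10·(7q), so 10 ∣ k.

(←) Suppose 14 ∣ k and 10 ∣ k. Any common multiple of 14 and 10 is a multiple of their lcm; here lcm(14, 10) = 14·10/gcd(14, 10) = 140/2 = 70, so 70 ∣ k.

Both directions hold; the statement is true.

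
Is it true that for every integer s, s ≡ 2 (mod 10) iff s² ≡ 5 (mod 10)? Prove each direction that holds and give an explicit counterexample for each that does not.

(→) This fails: take s = 2. Then 2 ≡ 2 (mod 10), but 2² = 4 ≡ 4 (mod 10), not 5.

(←) This fails: take s = 5. Then 5² = 25 ≡ 5 (mod 10), yet 5 ≡ 5 (mod 10), not 2.

Both directions fail.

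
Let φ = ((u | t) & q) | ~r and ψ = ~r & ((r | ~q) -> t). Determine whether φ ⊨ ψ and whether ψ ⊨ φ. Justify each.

The forward direction fails; the converse holds.

(←) Assume the antecedent. If r is true, the antecedent cannot hold. If r is false, ((u | t) & q) | ~r reduces to true regardless of the other variables. Either way ((u | t) & q) | ~r holds.

(→) This fails. Under u = F, q = F, t = F, r = F, the left side is true but the right side is false.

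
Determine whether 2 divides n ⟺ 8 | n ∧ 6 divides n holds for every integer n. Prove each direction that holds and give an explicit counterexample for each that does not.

The forward direction fails; the converse holds.

(→) This fails: take n = 2. Certainly 2 ∣ 2, but 8 ∤ 2.

(←) Suppose 8 ∣ n and 6 ∣ n. Any common multiple of 8 and 6 is a multiple of their lcm; here lcm(8, 6) = 8·6/gcd(8, 6) = 48/2 = 24, so 24 ∣ n. Since 2 ∣ 24, it follows that 2 ∣ n.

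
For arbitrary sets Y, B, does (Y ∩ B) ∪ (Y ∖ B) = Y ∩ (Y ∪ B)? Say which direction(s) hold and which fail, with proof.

(⊆) Let x ∈ (Y ∩ B) ∪ (Y ∖ B). Then either x ∈ Y and x ∉ B; or x ∈ Y ∩ B. In each case x ∈ Y ∩ (Y ∪ B), so (Y ∩ B) ∪ (Y ∖ B) ⊆ Y ∩ (Y ∪ B).

(⊇) Let x ∈ Y ∩ (Y ∪ B). Then either x ∈ Y and x ∉ B; or x ∈ Y ∩ B. In each case x ∈ (Y ∩ B) ∪ (Y ∖ B), so Y ∩ (Y ∪ B) ⊆ (Y ∩ B) ∪ (Y ∖ B).

Both inclusions hold; the sets are equal.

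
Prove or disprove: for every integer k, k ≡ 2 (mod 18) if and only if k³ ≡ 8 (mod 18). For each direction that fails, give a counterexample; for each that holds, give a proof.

(⇒) Suppose k ≡ 2 (mod 18). Write k = 18j + 2. Then (18j + 2)³ = 5832j³ + 1944j² + 216j + 8 = 18(324j³ + 108j² + 12j) + 8, so k³ ≡ 8 (mod 18).

(⇐) This fails: take k = 8. Then 8³ = 512 ≡ 8 (mod 18), yet 8 ≡ 8 (mod 18), not 2.

Only the forward implication holds.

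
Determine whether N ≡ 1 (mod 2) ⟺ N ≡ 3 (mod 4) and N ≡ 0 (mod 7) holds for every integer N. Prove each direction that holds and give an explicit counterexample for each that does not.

Forward direction. This fails: N = 1 gives 1 ≡ 1 (mod 2) but 1 ≡ 1 (mod 4), so the conjunction on the right does not hold.

Converse. If N ≡ 3 (mod 4) and N ≡ 0 (mod 7), then by the Chinese remainder theorem N ≡ 7 (mod 28). Since 7 ≡ 1 (mod 2) and 2 ∣ 28, we get N ≡ 1 (mod 2).

Not equivalent: only (⇐) holds.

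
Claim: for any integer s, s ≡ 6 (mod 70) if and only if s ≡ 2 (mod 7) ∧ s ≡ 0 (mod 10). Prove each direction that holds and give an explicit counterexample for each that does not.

(⇒) This fails: s = 6 gives 6 ≡ 6 (mod 70) but 6 ≡ 6 (mod 7), so the conjunction on the right does not hold.

(⇐) This fails: s = 30 satisfies both congruences on the right (30 ≡ 2 mod 7 and 30 ≡ 0 mod 10) yet 30 ≡ 30 (mod 70), not 6.

(⇒) fails and (⇐) fails.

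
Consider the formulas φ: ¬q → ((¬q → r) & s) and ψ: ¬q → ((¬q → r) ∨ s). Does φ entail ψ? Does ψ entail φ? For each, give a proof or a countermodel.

Forward direction. Assume the antecedent. If s is true, ¬q → ((¬q → r) ∨ s) reduces to true regardless of the other variables. If s is false, the antecedent forces (s = F, q = T, r = F) or (s = F, q = T, r = T), and ¬q → ((¬q → r) ∨ s) holds there. Either way ¬q → ((¬q → r) ∨ s) holds.

Converse. This fails. Under s = T, q = F, r = F, the left side is false but the right side is true.

(⇒) holds; (⇐) fails.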